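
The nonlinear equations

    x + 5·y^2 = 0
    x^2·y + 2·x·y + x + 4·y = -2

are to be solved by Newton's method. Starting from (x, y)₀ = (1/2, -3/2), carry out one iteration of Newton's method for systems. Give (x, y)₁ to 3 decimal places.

At (1/2, -3/2): F = (11.750, -5.375).
Jacobian J = [[1, 10·y], [2·x·y + 2·y + 1, x^2 + 2·x + 4]].
At the point, J = [[1.000, -15.000], [-3.500, 5.250]] (det J = -47.250).
Solving J·Δ = −F gives Δ = (-0.401, 0.757).
Then the next iterate is (x, y)₁ = (0.099, -0.743).

(0.099, -0.743)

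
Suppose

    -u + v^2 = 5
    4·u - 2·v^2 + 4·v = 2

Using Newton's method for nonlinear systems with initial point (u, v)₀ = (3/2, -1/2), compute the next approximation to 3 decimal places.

At (3/2, -1/2): F = (-6.250, 1.500).
Jacobian J = [[-1, 2·v], [4, -4·v + 4]].
At the point, J = [[-1.000, -1.000], [4.000, 6.000]] (det J = -2.000).
Solving J·Δ = −F gives Δ = (-18.000, 11.750).
Then the next iterate is (u, v)₁ = (-16.500, 11.250).

(-16.500, 11.250)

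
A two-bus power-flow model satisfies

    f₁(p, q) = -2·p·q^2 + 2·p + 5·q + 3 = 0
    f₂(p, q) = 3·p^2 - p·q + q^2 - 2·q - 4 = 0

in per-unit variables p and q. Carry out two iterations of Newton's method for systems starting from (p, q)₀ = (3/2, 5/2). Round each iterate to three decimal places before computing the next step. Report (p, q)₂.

At (3/2, 5/2): F = (-0.250, 0.250).
Jacobian J = [[-2·q^2 + 2, -4·p·q + 5], [6·p - q, -p + 2·q - 2]].
At the point, J = [[-10.500, -10.000], [6.500, 1.500]] (det J = 49.250).
Solving J·Δ = −F gives Δ = (-0.043, 0.020).
Then the next iterate is (p, q)₁ = (1.457, 2.520).
Round to (1.457, 2.520) and repeat: F = (0.00893, 0.00731), J = [[-10.70080, -9.68656], [6.222, 1.583]].
Δ = (-0.002, 0.003), so (p, q)₂ = (1.455, 2.523).

(1.455, 2.523)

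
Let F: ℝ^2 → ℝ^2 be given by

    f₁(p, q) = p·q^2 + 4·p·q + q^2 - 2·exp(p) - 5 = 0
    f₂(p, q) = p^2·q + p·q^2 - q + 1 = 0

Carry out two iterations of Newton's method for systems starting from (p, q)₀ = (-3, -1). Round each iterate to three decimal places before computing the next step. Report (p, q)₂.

(0.019, -1.517)

At (-3, -1): F = (4.90043, -10.000).
Jacobian J = [[q^2 + 4·q - 2·exp(p), 2·p·q + 4·p + 2·q], [2·p·q + q^2, p^2 + 2·p·q - 1]].
At the point, J = [[-3.09957, -8.000], [7.000, 14.000]] (det J = 12.60596).
Solving J·Δ = −F gives Δ = (0.904, 0.262).
Then the next iterate is (p, q)₁ = (-2.096, -0.738).
Round to (-2.096, -0.738) and repeat: F = (0.34457, -2.64577), J = [[-2.65325, -6.76630], [3.63834, 6.48691]].
Δ = (2.115, -0.779), so (p, q)₂ = (0.019, -1.517).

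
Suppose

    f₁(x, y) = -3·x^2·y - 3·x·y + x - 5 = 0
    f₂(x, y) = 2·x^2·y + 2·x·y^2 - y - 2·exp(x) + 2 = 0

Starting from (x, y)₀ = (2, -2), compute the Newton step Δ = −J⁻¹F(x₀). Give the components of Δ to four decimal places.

(-0.7126, 0.6060)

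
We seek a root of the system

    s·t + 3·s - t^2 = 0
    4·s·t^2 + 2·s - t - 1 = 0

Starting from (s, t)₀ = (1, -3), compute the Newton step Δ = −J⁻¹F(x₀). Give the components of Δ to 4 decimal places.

(-0.2068, 1.2857)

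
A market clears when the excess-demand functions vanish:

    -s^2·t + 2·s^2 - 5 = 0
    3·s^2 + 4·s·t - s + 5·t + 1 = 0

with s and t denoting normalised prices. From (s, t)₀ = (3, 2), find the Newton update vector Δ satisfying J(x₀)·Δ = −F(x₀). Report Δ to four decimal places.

(-1.9822, -0.5556)

At (3, 2): F = (-5.0000, 59.0000).
Jacobian J = [[-2·s·t + 4·s, -s^2], [6·s + 4·t - 1, 4·s + 5]].
At the point, J = [[0.0000, -9.0000], [25.0000, 17.0000]] (det J = 225.0000).
Solving J·Δ = −F gives Δ = (-1.9822, -0.5556).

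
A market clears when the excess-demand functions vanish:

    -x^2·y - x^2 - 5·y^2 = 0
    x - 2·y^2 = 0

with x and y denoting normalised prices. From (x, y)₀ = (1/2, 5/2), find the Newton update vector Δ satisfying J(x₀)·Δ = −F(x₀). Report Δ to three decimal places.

(-0.303, -1.230)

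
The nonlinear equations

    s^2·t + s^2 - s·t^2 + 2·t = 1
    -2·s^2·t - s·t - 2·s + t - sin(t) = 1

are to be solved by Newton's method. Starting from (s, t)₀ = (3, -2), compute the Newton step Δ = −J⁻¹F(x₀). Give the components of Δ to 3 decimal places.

(-0.760, 0.800)

At (3, -2): F = (-26.000, 33.90930).
Jacobian J = [[2·s·t + 2·s - t^2, s^2 - 2·s·t + 2], [-4·s·t - t - 2, -2·s^2 - s - cos(t) + 1]].
At the point, J = [[-10.000, 23.000], [24.000, -19.58385]] (det J = -356.16147).
Solving J·Δ = −F gives Δ = (-0.760, 0.800).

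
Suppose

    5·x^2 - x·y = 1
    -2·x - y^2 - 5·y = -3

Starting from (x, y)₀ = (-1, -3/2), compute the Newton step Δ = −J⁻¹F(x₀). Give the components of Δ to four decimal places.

(0.8026, 4.3224)

At (-1, -3/2): F = (2.5000, 10.2500).
Jacobian J = [[10·x - y, -x], [-2, -2·y - 5]].
At the point, J = [[-8.5000, 1.0000], [-2.0000, -2.0000]] (det J = 19.0000).
Solving J·Δ = −F gives Δ = (0.8026, 4.3224).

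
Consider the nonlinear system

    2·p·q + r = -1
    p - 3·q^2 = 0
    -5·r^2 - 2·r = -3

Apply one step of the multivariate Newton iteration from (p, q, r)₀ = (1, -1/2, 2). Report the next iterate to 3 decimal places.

At (1, -1/2, 2): F = (2.000, 0.250, -21.000).
Jacobian J = [[2·q, 2·p, 1], [1, -6·q, 0], [0, 0, -10·r - 2]].
At the point, J = [[-1.000, 2.000, 1.000], [1.000, 3.000, 0.000], [0.000, 0.000, -22.000]] (det J = 110.000).
Solving J·Δ = −F gives Δ = (0.527, -0.259, -0.955).
Then the next iterate is (p, q, r)₁ = (1.527, -0.759, 1.045).

(1.527, -0.759, 1.045)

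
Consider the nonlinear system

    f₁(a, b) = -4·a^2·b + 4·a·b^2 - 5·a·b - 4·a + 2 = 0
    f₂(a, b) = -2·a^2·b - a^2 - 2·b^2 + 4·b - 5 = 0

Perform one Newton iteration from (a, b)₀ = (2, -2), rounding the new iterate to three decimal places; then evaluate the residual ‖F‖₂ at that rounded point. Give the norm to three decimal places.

11.499

At (2, -2): F = (78.000, -9.000).
Jacobian J = [[-8·a·b + 4·b^2 - 5·b - 4, -4·a^2 + 8·a·b - 5·a], [-4·a·b - 2·a, -2·a^2 - 4·b + 4]].
At the point, J = [[54.000, -58.000], [12.000, 4.000]] (det J = 912.000).
Solving J·Δ = −F gives Δ = (0.230, 1.559).
Then the next iterate is (a, b)₁ = (2.230, -0.441).
Re-evaluating at (2.230, -0.441): F = (8.50412, -7.73976), so ‖F‖₂ = 11.499.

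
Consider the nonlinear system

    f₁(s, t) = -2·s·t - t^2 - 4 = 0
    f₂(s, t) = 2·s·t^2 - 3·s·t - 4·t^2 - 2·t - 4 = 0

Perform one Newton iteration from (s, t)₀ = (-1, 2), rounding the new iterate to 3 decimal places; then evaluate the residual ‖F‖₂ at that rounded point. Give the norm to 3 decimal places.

7.252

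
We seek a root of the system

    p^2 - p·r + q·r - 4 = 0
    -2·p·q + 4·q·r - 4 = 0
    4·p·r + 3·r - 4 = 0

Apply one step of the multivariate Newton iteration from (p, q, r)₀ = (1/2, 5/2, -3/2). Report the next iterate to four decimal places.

At (1/2, 5/2, -3/2): F = (-6.7500, -21.5000, -11.5000).
Jacobian J = [[2·p - r, r, -p + q], [-2·q, -2·p + 4·r, 4·q], [4·r, 0, 4·p + 3]].
At the point, J = [[2.5000, -1.5000, 2.0000], [-5.0000, -7.0000, 10.0000], [-6.0000, 0.0000, 5.0000]] (det J = -119.0000).
Solving J·Δ = −F gives Δ = (0.7269, 0.9412, 3.1723).
Then the next iterate is (p, q, r)₁ = (1.2269, 3.4412, 1.6723).

(1.2269, 3.4412, 1.6723)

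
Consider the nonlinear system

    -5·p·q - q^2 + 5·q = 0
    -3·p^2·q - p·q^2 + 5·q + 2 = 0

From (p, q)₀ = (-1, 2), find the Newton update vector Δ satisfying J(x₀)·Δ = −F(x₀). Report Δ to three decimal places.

At (-1, 2): F = (16.000, 10.000).
Jacobian J = [[-5·q, -5·p - 2·q + 5], [-6·p·q - q^2, -3·p^2 - 2·p·q + 5]].
At the point, J = [[-10.000, 6.000], [8.000, 6.000]] (det J = -108.000).
Solving J·Δ = −F gives Δ = (0.333, -2.111).

(0.333, -2.111)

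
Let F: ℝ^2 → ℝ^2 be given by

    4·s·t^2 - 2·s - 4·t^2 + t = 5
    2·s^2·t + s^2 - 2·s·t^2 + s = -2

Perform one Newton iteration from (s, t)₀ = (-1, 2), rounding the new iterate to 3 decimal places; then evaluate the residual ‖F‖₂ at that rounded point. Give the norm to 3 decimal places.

11.191

At (-1, 2): F = (-33.000, 14.000).
Jacobian J = [[4·t^2 - 2, 8·s·t - 8·t + 1], [4·s·t + 2·s - 2·t^2 + 1, 2·s^2 - 4·s·t]].
At the point, J = [[14.000, -31.000], [-17.000, 10.000]] (det J = -387.000).
Solving J·Δ = −F gives Δ = (0.269, -0.943).
Then the next iterate is (s, t)₁ = (-0.731, 1.057).
Re-evaluating at (-0.731, 1.057): F = (-10.21683, 4.56642), so ‖F‖₂ = 11.191.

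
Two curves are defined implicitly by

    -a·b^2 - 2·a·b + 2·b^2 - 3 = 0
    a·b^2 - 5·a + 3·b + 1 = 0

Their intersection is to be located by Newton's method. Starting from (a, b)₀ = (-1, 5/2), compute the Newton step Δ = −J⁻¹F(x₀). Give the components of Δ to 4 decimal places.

(131.8000, 86.0000)

At (-1, 5/2): F = (20.7500, 7.2500).
Jacobian J = [[-b^2 - 2·b, -2·a·b - 2·a + 4·b], [b^2 - 5, 2·a·b + 3]].
At the point, J = [[-11.2500, 17.0000], [1.2500, -2.0000]] (det J = 1.2500).
Solving J·Δ = −F gives Δ = (131.8000, 86.0000).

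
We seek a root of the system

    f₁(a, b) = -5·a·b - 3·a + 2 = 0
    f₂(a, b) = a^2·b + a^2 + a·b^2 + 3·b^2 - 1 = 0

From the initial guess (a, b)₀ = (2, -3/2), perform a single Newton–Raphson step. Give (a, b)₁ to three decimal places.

(1.181, -0.769)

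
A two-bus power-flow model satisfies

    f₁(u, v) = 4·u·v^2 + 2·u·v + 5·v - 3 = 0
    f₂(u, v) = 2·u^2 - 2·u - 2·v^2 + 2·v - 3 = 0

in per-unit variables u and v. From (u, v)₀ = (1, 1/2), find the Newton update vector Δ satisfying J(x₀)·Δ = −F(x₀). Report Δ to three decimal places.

(1.250, -0.364)

At (1, 1/2): F = (1.500, -2.500).
Jacobian J = [[4·v^2 + 2·v, 8·u·v + 2·u + 5], [4·u - 2, -4·v + 2]].
At the point, J = [[2.000, 11.000], [2.000, 0.000]] (det J = -22.000).
Solving J·Δ = −F gives Δ = (1.250, -0.364).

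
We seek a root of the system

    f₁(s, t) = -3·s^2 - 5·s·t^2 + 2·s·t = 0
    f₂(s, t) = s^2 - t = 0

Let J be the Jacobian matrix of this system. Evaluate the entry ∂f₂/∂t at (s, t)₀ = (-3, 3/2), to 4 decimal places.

∂f₂/∂t = -1.
At (-3, 3/2) this is -1.0000.

-1.0000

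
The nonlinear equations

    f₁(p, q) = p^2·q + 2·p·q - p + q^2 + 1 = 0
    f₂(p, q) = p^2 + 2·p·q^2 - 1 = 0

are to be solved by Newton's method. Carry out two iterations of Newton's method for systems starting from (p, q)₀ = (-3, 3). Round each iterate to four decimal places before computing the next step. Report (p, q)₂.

At (-3, 3): F = (22.0000, -46.0000).
Jacobian J = [[2·p·q + 2·q - 1, p^2 + 2·p + 2·q], [2·p + 2·q^2, 4·p·q]].
At the point, J = [[-13.0000, 9.0000], [12.0000, -36.0000]] (det J = 360.0000).
Solving J·Δ = −F gives Δ = (1.0500, -0.9278).
Then the next iterate is (p, q)₁ = (-1.9500, 2.0722).
Round to (-1.9500, 2.0722) and repeat: F = (7.041973, -13.944150), J = [[-4.937180, 4.0469], [4.688026, -16.163160]].
Δ = (0.9435, -0.5891), so (p, q)₂ = (-1.0065, 1.4831).

(-1.0065, 1.4831)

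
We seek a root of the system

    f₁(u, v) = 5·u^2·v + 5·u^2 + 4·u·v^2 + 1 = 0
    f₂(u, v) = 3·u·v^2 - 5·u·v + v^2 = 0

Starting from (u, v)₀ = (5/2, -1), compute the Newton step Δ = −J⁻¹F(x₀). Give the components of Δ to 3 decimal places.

At (5/2, -1): F = (11.000, 21.000).
Jacobian J = [[10·u·v + 10·u + 4·v^2, 5·u^2 + 8·u·v], [3·v^2 - 5·v, 6·u·v - 5·u + 2·v]].
At the point, J = [[4.000, 11.250], [8.000, -29.500]] (det J = -208.000).
Solving J·Δ = −F gives Δ = (-2.696, -0.019).

(-2.696, -0.019)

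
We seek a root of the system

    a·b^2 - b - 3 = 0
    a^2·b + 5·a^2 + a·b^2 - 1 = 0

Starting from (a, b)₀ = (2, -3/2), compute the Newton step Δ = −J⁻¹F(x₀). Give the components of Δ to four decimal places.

At (2, -3/2): F = (3.0000, 17.5000).
Jacobian J = [[b^2, 2·a·b - 1], [2·a·b + 10·a + b^2, a^2 + 2·a·b]].
At the point, J = [[2.2500, -7.0000], [16.2500, -2.0000]] (det J = 109.2500).
Solving J·Δ = −F gives Δ = (-1.0664, 0.0858).

(-1.0664, 0.0858)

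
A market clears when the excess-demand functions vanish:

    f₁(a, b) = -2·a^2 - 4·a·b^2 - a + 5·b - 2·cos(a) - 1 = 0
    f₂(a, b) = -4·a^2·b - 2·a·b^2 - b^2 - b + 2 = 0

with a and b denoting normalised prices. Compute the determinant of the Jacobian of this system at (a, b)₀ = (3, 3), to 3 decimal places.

-2181.297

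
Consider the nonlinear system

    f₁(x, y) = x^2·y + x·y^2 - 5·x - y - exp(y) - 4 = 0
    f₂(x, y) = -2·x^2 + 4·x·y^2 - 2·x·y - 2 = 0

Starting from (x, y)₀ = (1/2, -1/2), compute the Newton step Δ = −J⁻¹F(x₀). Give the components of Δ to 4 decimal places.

(-1.0816, -0.5000)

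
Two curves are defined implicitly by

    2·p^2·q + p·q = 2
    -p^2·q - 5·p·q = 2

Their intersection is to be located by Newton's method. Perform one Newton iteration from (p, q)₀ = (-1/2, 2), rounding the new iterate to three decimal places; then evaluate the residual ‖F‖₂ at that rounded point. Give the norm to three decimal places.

18.870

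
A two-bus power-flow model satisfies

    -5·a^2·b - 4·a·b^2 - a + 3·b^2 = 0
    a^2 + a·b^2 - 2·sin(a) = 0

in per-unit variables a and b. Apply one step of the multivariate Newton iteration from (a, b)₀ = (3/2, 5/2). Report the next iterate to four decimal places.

(1.0361, 1.7794)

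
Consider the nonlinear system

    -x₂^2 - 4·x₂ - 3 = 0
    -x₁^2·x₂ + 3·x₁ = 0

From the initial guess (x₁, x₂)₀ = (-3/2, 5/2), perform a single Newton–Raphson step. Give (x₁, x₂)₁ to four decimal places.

At (-3/2, 5/2): F = (-19.2500, -10.1250).
Jacobian J = [[0, -2·x₂ - 4], [-2·x₁·x₂ + 3, -x₁^2]].
At the point, J = [[0.0000, -9.0000], [10.5000, -2.2500]] (det J = 94.5000).
Solving J·Δ = −F gives Δ = (0.5060, -2.1389).
Then the next iterate is (x₁, x₂)₁ = (-0.9940, 0.3611).

(-0.9940, 0.3611)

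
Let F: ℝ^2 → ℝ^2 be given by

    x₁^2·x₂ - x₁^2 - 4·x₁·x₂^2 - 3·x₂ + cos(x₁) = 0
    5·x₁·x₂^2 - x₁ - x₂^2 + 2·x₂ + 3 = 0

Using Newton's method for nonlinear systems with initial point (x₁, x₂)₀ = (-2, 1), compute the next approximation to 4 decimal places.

At (-2, 1): F = (4.583853, -4.0000).
Jacobian J = [[2·x₁·x₂ - 2·x₁ - 4·x₂^2 - sin(x₁), x₁^2 - 8·x₁·x₂ - 3], [5·x₂^2 - 1, 10·x₁·x₂ - 2·x₂ + 2]].
At the point, J = [[-3.090703, 17.0000], [4.0000, -20.0000]] (det J = -6.185949).
Solving J·Δ = −F gives Δ = (-3.8276, -0.9655).
Then the next iterate is (x₁, x₂)₁ = (-5.8276, 0.0345).

(-5.8276, 0.0345)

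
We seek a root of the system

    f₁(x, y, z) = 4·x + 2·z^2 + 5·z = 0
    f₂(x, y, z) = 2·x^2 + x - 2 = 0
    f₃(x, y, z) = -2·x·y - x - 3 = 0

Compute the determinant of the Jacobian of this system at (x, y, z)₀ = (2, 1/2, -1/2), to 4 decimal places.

J = [[4, 0, 4·z + 5], [4·x + 1, 0, 0], [-2·y - 1, -2·x, 0]].
At the point, J = [[4.0000, 0.0000, 3.0000], [9.0000, 0.0000, 0.0000], [-2.0000, -4.0000, 0.0000]].
det J = -108.0000.

-108.0000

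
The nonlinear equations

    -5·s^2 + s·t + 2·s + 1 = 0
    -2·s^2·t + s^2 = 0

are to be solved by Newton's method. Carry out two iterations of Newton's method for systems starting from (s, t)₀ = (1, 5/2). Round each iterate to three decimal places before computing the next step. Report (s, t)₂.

At (1, 5/2): F = (0.500, -4.000).
Jacobian J = [[-10·s + t + 2, s], [-4·s·t + 2·s, -2·s^2]].
At the point, J = [[-5.500, 1.000], [-8.000, -2.000]] (det J = 19.000).
Solving J·Δ = −F gives Δ = (-0.158, -1.368).
Then the next iterate is (s, t)₁ = (0.842, 1.132).
Round to (0.842, 1.132) and repeat: F = (0.09232, -0.89613), J = [[-5.288, 0.842], [-2.12858, -1.41793]].
Δ = (-0.067, -0.531), so (s, t)₂ = (0.775, 0.601).

(0.775, 0.601)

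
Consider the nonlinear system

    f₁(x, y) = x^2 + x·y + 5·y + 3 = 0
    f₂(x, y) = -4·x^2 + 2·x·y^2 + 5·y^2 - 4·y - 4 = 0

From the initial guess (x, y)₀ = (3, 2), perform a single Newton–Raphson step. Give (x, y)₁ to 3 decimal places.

At (3, 2): F = (28.000, -4.000).
Jacobian J = [[2·x + y, x + 5], [-8·x + 2·y^2, 4·x·y + 10·y - 4]].
At the point, J = [[8.000, 8.000], [-16.000, 40.000]] (det J = 448.000).
Solving J·Δ = −F gives Δ = (-2.571, -0.929).
Then the next iterate is (x, y)₁ = (0.429, 1.071).

(0.429, 1.071)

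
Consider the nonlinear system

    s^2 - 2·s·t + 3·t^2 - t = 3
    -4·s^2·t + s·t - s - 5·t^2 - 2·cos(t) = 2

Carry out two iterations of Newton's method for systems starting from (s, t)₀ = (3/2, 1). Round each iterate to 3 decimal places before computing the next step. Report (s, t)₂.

(-5.336, 1.756)

At (3/2, 1): F = (-1.750, -17.08060).
Jacobian J = [[2·s - 2·t, -2·s + 6·t - 1], [-8·s·t + t - 1, -4·s^2 + s - 10·t + 2·sin(t)]].
At the point, J = [[1.000, 2.000], [-12.000, -15.81706]] (det J = 8.18294).
Solving J·Δ = −F gives Δ = (-7.557, 4.654).
Then the next iterate is (s, t)₁ = (-6.057, 5.654).
Round to (-6.057, 5.654) and repeat: F = (192.42895, -1021.36370), J = [[-23.422, 45.038], [278.62422, -210.52297]].
Δ = (0.721, -3.898), so (s, t)₂ = (-5.336, 1.756).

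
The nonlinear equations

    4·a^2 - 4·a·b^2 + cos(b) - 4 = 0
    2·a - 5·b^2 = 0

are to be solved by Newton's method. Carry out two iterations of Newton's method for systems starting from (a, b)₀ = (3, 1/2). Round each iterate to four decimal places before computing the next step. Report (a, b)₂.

At (3, 1/2): F = (29.877583, 4.7500).
Jacobian J = [[8·a - 4·b^2, -8·a·b - sin(b)], [2, -10·b]].
At the point, J = [[23.0000, -12.479426], [2.0000, -5.0000]] (det J = -90.041149).
Solving J·Δ = −F gives Δ = (-1.0008, 0.5497).
Then the next iterate is (a, b)₁ = (1.9992, 1.0497).
Round to (1.9992, 1.0497) and repeat: F = (3.673599, -1.510950), J = [[11.586120, -17.655756], [2.0000, -10.4970]].
Δ = (-0.7559, -0.2880), so (a, b)₂ = (1.2433, 0.7617).

(1.2433, 0.7617)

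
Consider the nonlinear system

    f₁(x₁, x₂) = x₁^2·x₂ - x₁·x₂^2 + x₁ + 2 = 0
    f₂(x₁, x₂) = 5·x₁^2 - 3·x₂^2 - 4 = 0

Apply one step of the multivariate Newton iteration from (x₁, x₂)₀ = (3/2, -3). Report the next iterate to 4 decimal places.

At (3/2, -3): F = (-16.7500, -19.7500).
Jacobian J = [[2·x₁·x₂ - x₂^2 + 1, x₁^2 - 2·x₁·x₂], [10·x₁, -6·x₂]].
At the point, J = [[-17.0000, 11.2500], [15.0000, 18.0000]] (det J = -474.7500).
Solving J·Δ = −F gives Δ = (-0.1671, 1.2364).
Then the next iterate is (x₁, x₂)₁ = (1.3329, -1.7636).

(1.3329, -1.7636)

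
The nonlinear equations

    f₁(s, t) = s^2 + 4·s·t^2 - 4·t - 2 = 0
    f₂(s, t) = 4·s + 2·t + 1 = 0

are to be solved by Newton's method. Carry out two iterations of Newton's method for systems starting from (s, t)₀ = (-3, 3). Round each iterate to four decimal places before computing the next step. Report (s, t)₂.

(-0.8524, 1.2047)

At (-3, 3): F = (-113.0000, -5.0000).
Jacobian J = [[2·s + 4·t^2, 8·s·t - 4], [4, 2]].
At the point, J = [[30.0000, -76.0000], [4.0000, 2.0000]] (det J = 364.0000).
Solving J·Δ = −F gives Δ = (1.6648, -0.8297).
Then the next iterate is (s, t)₁ = (-1.3352, 2.1703).
Round to (-1.3352, 2.1703) and repeat: F = (-34.054688, -0.0002), J = [[16.170408, -27.182276], [4.0000, 2.0000]].
Δ = (0.4828, -0.9656), so (s, t)₂ = (-0.8524, 1.2047).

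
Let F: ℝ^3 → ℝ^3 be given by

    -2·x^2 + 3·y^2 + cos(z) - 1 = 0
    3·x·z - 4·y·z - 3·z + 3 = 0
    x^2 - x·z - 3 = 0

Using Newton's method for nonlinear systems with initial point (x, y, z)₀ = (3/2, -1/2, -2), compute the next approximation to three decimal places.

(-2.450, 2.141, -13.665)

At (3/2, -1/2, -2): F = (-5.16615, -4.000, 2.250).
Jacobian J = [[-4·x, 6·y, -sin(z)], [3·z, -4·z, 3·x - 4·y - 3], [2·x - z, 0, -x]].
At the point, J = [[-6.000, -3.000, 0.90930], [-6.000, 8.000, 3.500], [5.000, 0.000, -1.500]] (det J = 10.12810).
Solving J·Δ = −F gives Δ = (-3.950, 2.641, -11.665).
Then the next iterate is (x, y, z)₁ = (-2.450, 2.141, -13.665).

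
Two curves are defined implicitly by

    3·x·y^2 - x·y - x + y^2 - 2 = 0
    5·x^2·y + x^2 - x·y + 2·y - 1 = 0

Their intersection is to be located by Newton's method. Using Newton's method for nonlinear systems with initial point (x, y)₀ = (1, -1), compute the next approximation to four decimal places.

(0.0667, -1.0889)

At (1, -1): F = (2.0000, -6.0000).
Jacobian J = [[3·y^2 - y - 1, 6·x·y - x + 2·y], [10·x·y + 2·x - y, 5·x^2 - x + 2]].
At the point, J = [[3.0000, -9.0000], [-7.0000, 6.0000]] (det J = -45.0000).
Solving J·Δ = −F gives Δ = (-0.9333, -0.0889).
Then the next iterate is (x, y)₁ = (0.0667, -1.0889).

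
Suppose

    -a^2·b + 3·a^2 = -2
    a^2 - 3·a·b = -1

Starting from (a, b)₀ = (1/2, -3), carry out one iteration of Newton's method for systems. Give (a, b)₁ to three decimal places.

(-0.087, -3.077)

At (1/2, -3): F = (3.500, 5.750).
Jacobian J = [[-2·a·b + 6·a, -a^2], [2·a - 3·b, -3·a]].
At the point, J = [[6.000, -0.250], [10.000, -1.500]] (det J = -6.500).
Solving J·Δ = −F gives Δ = (-0.587, -0.077).
Then the next iterate is (a, b)₁ = (-0.087, -3.077).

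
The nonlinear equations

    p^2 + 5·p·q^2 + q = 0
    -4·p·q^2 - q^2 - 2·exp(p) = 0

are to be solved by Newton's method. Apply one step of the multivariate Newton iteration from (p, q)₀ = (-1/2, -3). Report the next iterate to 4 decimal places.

At (-1/2, -3): F = (-25.2500, 7.786939).
Jacobian J = [[2·p + 5·q^2, 10·p·q + 1], [-4·q^2 - 2·exp(p), -8·p·q - 2·q]].
At the point, J = [[44.0000, 16.0000], [-37.213061, -6.0000]] (det J = 331.408981).
Solving J·Δ = −F gives Δ = (-0.0812, 1.8014).
Then the next iterate is (p, q)₁ = (-0.5812, -1.1986).

(-0.5812, -1.1986)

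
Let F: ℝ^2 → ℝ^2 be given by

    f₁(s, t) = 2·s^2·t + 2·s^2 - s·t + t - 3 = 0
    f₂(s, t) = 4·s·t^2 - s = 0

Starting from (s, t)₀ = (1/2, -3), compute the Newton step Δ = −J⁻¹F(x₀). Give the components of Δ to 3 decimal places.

(2.109, 7.609)

At (1/2, -3): F = (-5.500, 17.500).
Jacobian J = [[4·s·t + 4·s - t, 2·s^2 - s + 1], [4·t^2 - 1, 8·s·t]].
At the point, J = [[-1.000, 1.000], [35.000, -12.000]] (det J = -23.000).
Solving J·Δ = −F gives Δ = (2.109, 7.609).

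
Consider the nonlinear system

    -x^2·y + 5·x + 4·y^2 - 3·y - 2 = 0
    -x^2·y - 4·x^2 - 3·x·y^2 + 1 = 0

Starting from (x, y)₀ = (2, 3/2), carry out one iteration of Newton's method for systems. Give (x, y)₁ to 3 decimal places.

(1.822, 0.164)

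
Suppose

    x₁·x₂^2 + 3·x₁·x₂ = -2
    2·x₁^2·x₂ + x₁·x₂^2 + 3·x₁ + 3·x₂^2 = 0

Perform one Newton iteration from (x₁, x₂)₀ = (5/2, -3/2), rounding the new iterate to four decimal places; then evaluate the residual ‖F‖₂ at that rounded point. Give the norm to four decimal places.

At (5/2, -3/2): F = (-3.6250, 1.1250).
Jacobian J = [[x₂^2 + 3·x₂, 2·x₁·x₂ + 3·x₁], [4·x₁·x₂ + x₂^2 + 3, 2·x₁^2 + 2·x₁·x₂ + 6·x₂]].
At the point, J = [[-2.2500, 0.0000], [-9.7500, -4.0000]] (det J = 9.0000).
Solving J·Δ = −F gives Δ = (-1.6111, 4.2083).
Then the next iterate is (x₁, x₂)₁ = (0.8889, 2.7083).
Re-evaluating at (0.8889, 2.7083): F = (15.742206, 35.471239), so ‖F‖₂ = 38.8075.

38.8075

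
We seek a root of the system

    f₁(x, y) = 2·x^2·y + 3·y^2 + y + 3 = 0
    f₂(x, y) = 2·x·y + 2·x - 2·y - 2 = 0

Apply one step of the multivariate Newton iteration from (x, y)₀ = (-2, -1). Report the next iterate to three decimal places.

At (-2, -1): F = (-3.000, 0.000).
Jacobian J = [[4·x·y, 2·x^2 + 6·y + 1], [2·y + 2, 2·x - 2]].
At the point, J = [[8.000, 3.000], [0.000, -6.000]] (det J = -48.000).
Solving J·Δ = −F gives Δ = (0.375, 0.000).
Then the next iterate is (x, y)₁ = (-1.625, -1.000).

(-1.625, -1.000)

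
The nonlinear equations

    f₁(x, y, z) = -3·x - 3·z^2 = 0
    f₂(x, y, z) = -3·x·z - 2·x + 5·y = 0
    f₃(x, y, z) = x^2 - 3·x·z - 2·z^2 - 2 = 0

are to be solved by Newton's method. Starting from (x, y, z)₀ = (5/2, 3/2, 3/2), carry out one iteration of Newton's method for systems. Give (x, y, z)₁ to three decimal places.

(0.525, -0.705, 0.575)

At (5/2, 3/2, 3/2): F = (-14.250, -8.750, -11.500).
Jacobian J = [[-3, 0, -6·z], [-3·z - 2, 5, -3·x], [2·x - 3·z, 0, -3·x - 4·z]].
At the point, J = [[-3.000, 0.000, -9.000], [-6.500, 5.000, -7.500], [0.500, 0.000, -13.500]] (det J = 225.000).
Solving J·Δ = −F gives Δ = (-1.975, -2.205, -0.925).
Then the next iterate is (x, y, z)₁ = (0.525, -0.705, 0.575).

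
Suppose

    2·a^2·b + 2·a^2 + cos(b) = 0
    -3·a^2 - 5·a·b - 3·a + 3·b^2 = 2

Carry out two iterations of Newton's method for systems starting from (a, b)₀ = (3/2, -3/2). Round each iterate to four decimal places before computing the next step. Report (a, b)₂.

(1.3262, -1.1258)

At (3/2, -3/2): F = (-2.179263, 4.7500).
Jacobian J = [[4·a·b + 4·a, 2·a^2 - sin(b)], [-6·a - 5·b - 3, -5·a + 6·b]].
At the point, J = [[-3.0000, 5.497495], [-4.5000, -16.5000]] (det J = 74.238727).
Solving J·Δ = −F gives Δ = (-0.1326, 0.3240).
Then the next iterate is (a, b)₁ = (1.3674, -1.1760).
Round to (1.3674, -1.1760) and repeat: F = (-0.273543, 0.477692), J = [[-0.962650, 4.662640], [-5.3244, -13.8930]].
Δ = (-0.0412, 0.0502), so (a, b)₂ = (1.3262, -1.1258).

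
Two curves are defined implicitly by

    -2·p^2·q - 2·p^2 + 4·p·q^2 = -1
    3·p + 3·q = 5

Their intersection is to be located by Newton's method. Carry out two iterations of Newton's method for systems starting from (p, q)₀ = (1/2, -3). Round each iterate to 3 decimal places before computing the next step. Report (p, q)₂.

(0.931, 0.736)

At (1/2, -3): F = (20.000, -12.500).
Jacobian J = [[-4·p·q - 4·p + 4·q^2, -2·p^2 + 8·p·q], [3, 3]].
At the point, J = [[40.000, -12.500], [3.000, 3.000]] (det J = 157.500).
Solving J·Δ = −F gives Δ = (0.611, 3.556).
Then the next iterate is (p, q)₁ = (1.111, 0.556).
Round to (1.111, 0.556) and repeat: F = (-1.46741, 0.001), J = [[-5.67832, 2.47309], [3.000, 3.000]].
Δ = (-0.180, 0.180), so (p, q)₂ = (0.931, 0.736).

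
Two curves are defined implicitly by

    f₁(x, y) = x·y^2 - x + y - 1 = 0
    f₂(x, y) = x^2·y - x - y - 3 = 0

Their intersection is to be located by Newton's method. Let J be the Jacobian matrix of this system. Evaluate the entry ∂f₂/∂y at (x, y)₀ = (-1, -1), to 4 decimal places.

0.0000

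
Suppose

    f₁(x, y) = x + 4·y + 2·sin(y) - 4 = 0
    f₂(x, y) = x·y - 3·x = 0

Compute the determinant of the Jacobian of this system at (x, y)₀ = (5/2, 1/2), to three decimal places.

J = [[1, 2·cos(y) + 4], [y - 3, x]].
At the point, J = [[1.000, 5.75517], [-2.500, 2.500]].
det J = 16.888.

16.888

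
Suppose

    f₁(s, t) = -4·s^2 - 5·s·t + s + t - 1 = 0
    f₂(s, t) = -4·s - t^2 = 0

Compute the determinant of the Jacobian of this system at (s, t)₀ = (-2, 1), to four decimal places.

20.0000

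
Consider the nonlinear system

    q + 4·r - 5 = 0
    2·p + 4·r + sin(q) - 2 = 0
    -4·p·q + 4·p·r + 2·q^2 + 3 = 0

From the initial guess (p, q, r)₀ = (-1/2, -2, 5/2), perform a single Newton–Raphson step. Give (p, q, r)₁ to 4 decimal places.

At (-1/2, -2, 5/2): F = (3.0000, 6.090703, 2.0000).
Jacobian J = [[0, 1, 4], [2, cos(q), 4], [-4·q + 4·r, -4·p + 4·q, 4·p]].
At the point, J = [[0.0000, 1.0000, 4.0000], [2.0000, -0.416147, 4.0000], [18.0000, -6.0000, -2.0000]] (det J = 57.962572).
Solving J·Δ = −F gives Δ = (0.8310, 3.3561, -1.5890).
Then the next iterate is (p, q, r)₁ = (0.3310, 1.3561, 0.9110).

(0.3310, 1.3561, 0.9110)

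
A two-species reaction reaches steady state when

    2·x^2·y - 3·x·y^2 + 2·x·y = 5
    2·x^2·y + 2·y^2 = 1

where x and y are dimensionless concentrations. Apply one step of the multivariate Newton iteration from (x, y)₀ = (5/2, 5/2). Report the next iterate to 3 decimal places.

(1.607, 1.592)

At (5/2, 5/2): F = (-8.125, 42.750).
Jacobian J = [[4·x·y - 3·y^2 + 2·y, 2·x^2 - 6·x·y + 2·x], [4·x·y, 2·x^2 + 4·y]].
At the point, J = [[11.250, -20.000], [25.000, 22.500]] (det J = 753.125).
Solving J·Δ = −F gives Δ = (-0.893, -0.908).
Then the next iterate is (x, y)₁ = (1.607, 1.592).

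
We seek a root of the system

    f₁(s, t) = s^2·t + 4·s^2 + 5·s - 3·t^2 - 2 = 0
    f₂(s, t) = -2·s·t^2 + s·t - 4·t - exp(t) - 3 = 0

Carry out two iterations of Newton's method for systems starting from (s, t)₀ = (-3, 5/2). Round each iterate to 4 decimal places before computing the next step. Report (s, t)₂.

(-2.3565, 2.8511)

At (-3, 5/2): F = (22.7500, 4.817506).
Jacobian J = [[2·s·t + 8·s + 5, s^2 - 6·t], [-2·t^2 + t, -4·s·t + s - exp(t) - 4]].
At the point, J = [[-34.0000, -6.0000], [-10.0000, 10.817506]] (det J = -427.795205).
Solving J·Δ = −F gives Δ = (0.6428, 0.1489).
Then the next iterate is (s, t)₁ = (-2.3572, 2.6489).
Round to (-2.3572, 2.6489) and repeat: F = (2.107880, -0.898670), J = [[-26.345574, -10.337008], [-11.384442, 4.480271]].
Δ = (0.0007, 0.2022), so (s, t)₂ = (-2.3565, 2.8511).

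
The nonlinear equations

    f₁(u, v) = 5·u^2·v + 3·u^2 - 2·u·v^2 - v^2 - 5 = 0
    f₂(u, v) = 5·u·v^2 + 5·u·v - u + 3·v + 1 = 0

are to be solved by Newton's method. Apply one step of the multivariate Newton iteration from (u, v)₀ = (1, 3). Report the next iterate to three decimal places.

(0.748, 1.575)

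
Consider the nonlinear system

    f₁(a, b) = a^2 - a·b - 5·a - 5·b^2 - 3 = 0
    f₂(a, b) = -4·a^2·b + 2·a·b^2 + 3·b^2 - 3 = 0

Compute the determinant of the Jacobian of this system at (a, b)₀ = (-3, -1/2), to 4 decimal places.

438.5000

J = [[2·a - b - 5, -a - 10·b], [-8·a·b + 2·b^2, -4·a^2 + 4·a·b + 6·b]].
At the point, J = [[-10.5000, 8.0000], [-11.5000, -33.0000]].
det J = 438.5000.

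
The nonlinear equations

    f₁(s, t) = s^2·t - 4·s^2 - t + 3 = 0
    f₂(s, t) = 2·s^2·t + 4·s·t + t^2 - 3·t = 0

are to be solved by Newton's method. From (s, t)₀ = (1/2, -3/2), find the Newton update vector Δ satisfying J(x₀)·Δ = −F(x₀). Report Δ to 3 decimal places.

At (1/2, -3/2): F = (3.125, 3.000).
Jacobian J = [[2·s·t - 8·s, s^2 - 1], [4·s·t + 4·t, 2·s^2 + 4·s + 2·t - 3]].
At the point, J = [[-5.500, -0.750], [-9.000, -3.500]] (det J = 12.500).
Solving J·Δ = −F gives Δ = (0.695, -0.930).

(0.695, -0.930)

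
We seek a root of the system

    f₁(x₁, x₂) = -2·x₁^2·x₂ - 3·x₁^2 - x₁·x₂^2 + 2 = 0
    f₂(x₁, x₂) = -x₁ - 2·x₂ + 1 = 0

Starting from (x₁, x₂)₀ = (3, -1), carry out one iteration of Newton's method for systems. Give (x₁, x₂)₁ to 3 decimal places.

(-7.000, 4.000)

At (3, -1): F = (-10.000, 0.000).
Jacobian J = [[-4·x₁·x₂ - 6·x₁ - x₂^2, -2·x₁^2 - 2·x₁·x₂], [-1, -2]].
At the point, J = [[-7.000, -12.000], [-1.000, -2.000]] (det J = 2.000).
Solving J·Δ = −F gives Δ = (-10.000, 5.000).
Then the next iterate is (x₁, x₂)₁ = (-7.000, 4.000).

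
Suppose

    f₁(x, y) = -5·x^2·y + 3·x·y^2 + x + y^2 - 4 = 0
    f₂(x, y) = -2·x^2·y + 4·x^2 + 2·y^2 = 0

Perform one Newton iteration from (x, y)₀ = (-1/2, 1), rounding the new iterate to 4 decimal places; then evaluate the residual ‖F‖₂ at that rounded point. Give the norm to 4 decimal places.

At (-1/2, 1): F = (-6.2500, 2.5000).
Jacobian J = [[-10·x·y + 3·y^2 + 1, -5·x^2 + 6·x·y + 2·y], [-4·x·y + 8·x, -2·x^2 + 4·y]].
At the point, J = [[9.0000, -2.2500], [-2.0000, 3.5000]] (det J = 27.0000).
Solving J·Δ = −F gives Δ = (0.6019, -0.3704).
Then the next iterate is (x, y)₁ = (0.1019, 0.6296).
Re-evaluating at (0.1019, 0.6296): F = (-3.413213, 0.821252), so ‖F‖₂ = 3.5106.

3.5106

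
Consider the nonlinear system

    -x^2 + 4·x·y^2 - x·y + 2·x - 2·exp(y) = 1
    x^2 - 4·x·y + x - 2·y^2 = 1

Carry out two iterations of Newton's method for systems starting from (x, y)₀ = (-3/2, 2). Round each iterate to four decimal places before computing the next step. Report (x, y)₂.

At (-3/2, 2): F = (-42.028112, 3.7500).
Jacobian J = [[-2·x + 4·y^2 - y + 2, 8·x·y - x - 2·exp(y)], [2·x - 4·y + 1, -4·x - 4·y]].
At the point, J = [[19.0000, -37.278112], [-10.0000, -2.0000]] (det J = -410.781122).
Solving J·Δ = −F gives Δ = (0.5449, -0.8497).
Then the next iterate is (x, y)₁ = (-0.9551, 1.1503).
Round to (-0.9551, 1.1503) and repeat: F = (-14.097161, 0.705342), J = [[8.052660, -14.152393], [-5.5114, -0.7808]].
Δ = (0.2490, -0.8544), so (x, y)₂ = (-0.7061, 0.2959).

(-0.7061, 0.2959)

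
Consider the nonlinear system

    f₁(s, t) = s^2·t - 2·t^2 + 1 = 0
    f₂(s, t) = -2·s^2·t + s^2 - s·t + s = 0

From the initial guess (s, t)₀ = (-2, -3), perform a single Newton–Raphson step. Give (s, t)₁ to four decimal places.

(-1.5321, -1.5385)

At (-2, -3): F = (-29.0000, 20.0000).
Jacobian J = [[2·s·t, s^2 - 4·t], [-4·s·t + 2·s - t + 1, -2·s^2 - s]].
At the point, J = [[12.0000, 16.0000], [-24.0000, -6.0000]] (det J = 312.0000).
Solving J·Δ = −F gives Δ = (0.4679, 1.4615).
Then the next iterate is (s, t)₁ = (-1.5321, -1.5385).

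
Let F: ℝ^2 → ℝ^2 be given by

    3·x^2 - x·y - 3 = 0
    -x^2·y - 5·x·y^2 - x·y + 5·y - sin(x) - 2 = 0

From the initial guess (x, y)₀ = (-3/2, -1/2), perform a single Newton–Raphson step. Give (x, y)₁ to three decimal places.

At (-3/2, -1/2): F = (3.000, -1.25251).
Jacobian J = [[6·x - y, -x], [-2·x·y - 5·y^2 - y - cos(x), -x^2 - 10·x·y - x + 5]].
At the point, J = [[-8.500, 1.500], [-2.32074, -3.250]] (det J = 31.10611).
Solving J·Δ = −F gives Δ = (0.253, -0.566).
Then the next iterate is (x, y)₁ = (-1.247, -1.066).

(-1.247, -1.066)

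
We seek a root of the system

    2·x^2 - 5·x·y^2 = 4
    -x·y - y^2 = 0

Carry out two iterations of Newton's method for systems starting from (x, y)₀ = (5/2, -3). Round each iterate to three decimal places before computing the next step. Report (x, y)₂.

At (5/2, -3): F = (-104.000, -1.500).
Jacobian J = [[4·x - 5·y^2, -10·x·y], [-y, -x - 2·y]].
At the point, J = [[-35.000, 75.000], [3.000, 3.500]] (det J = -347.500).
Solving J·Δ = −F gives Δ = (-0.724, 1.049).
Then the next iterate is (x, y)₁ = (1.776, -1.951).
Round to (1.776, -1.951) and repeat: F = (-31.49249, -0.34143), J = [[-11.92801, 34.64976], [1.951, 2.126]].
Δ = (-0.593, 0.705), so (x, y)₂ = (1.183, -1.246).

(1.183, -1.246)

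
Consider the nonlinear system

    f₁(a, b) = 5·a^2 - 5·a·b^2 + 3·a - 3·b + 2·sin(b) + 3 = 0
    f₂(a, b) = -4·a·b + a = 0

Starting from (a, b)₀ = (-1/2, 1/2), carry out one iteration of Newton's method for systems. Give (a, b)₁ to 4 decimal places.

At (-1/2, 1/2): F = (2.833851, 0.5000).
Jacobian J = [[10·a - 5·b^2 + 3, -10·a·b + 2·cos(b) - 3], [-4·b + 1, -4·a]].
At the point, J = [[-3.2500, 1.255165], [-1.0000, 2.0000]] (det J = -5.244835).
Solving J·Δ = −F gives Δ = (0.9610, 0.2305).
Then the next iterate is (a, b)₁ = (0.4610, 0.7305).

(0.4610, 0.7305)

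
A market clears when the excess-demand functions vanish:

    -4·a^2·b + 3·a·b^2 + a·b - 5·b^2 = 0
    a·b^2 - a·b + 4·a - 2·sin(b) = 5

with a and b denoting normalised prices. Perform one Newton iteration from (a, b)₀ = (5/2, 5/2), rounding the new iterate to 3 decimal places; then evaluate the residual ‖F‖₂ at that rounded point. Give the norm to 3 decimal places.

At (5/2, 5/2): F = (-40.625, 13.17806).
Jacobian J = [[-8·a·b + 3·b^2 + b, -4·a^2 + 6·a·b + a - 10·b], [b^2 - b + 4, 2·a·b - a - 2·cos(b)]].
At the point, J = [[-28.750, -10.000], [7.750, 11.60229]] (det J = -256.06576).
Solving J·Δ = −F gives Δ = (-1.326, -0.250).
Then the next iterate is (a, b)₁ = (1.174, 2.250).
Re-evaluating at (1.174, 2.250): F = (-17.24536, 1.44173), so ‖F‖₂ = 17.306.

17.306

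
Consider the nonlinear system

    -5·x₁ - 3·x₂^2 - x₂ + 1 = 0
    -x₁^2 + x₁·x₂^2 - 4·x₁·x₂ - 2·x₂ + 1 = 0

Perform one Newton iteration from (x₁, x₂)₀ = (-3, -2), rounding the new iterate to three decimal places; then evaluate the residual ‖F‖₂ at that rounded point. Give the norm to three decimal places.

At (-3, -2): F = (6.000, -40.000).
Jacobian J = [[-5, -6·x₂ - 1], [-2·x₁ + x₂^2 - 4·x₂, 2·x₁·x₂ - 4·x₁ - 2]].
At the point, J = [[-5.000, 11.000], [18.000, 22.000]] (det J = -308.000).
Solving J·Δ = −F gives Δ = (1.857, 0.299).
Then the next iterate is (x₁, x₂)₁ = (-1.143, -1.701).
Re-evaluating at (-1.143, -1.701): F = (-0.26420, -7.98858), so ‖F‖₂ = 7.993.

7.993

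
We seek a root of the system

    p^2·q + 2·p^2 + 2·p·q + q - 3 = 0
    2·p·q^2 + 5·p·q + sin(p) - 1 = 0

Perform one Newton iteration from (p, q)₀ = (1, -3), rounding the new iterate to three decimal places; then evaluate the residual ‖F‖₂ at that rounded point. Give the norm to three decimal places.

At (1, -3): F = (-13.000, 2.84147).
Jacobian J = [[2·p·q + 4·p + 2·q, p^2 + 2·p + 1], [2·q^2 + 5·q + cos(p), 4·p·q + 5·p]].
At the point, J = [[-8.000, 4.000], [3.54030, -7.000]] (det J = 41.83879).
Solving J·Δ = −F gives Δ = (-1.903, -0.557).
Then the next iterate is (p, q)₁ = (-0.903, -3.557).
Re-evaluating at (-0.903, -3.557): F = (-1.40265, -8.57529), so ‖F‖₂ = 8.689.

8.689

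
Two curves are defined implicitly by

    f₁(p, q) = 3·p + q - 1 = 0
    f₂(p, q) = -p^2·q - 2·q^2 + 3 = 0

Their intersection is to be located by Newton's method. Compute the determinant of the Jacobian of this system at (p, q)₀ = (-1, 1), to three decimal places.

-17.000

J = [[3, 1], [-2·p·q, -p^2 - 4·q]].
At the point, J = [[3.000, 1.000], [2.000, -5.000]].
det J = -17.000.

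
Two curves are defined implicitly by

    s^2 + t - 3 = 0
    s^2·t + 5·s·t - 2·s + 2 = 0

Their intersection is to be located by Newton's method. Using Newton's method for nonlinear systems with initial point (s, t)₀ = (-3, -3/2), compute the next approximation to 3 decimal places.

(-1.795, 1.233)

At (-3, -3/2): F = (4.500, 17.000).
Jacobian J = [[2·s, 1], [2·s·t + 5·t - 2, s^2 + 5·s]].
At the point, J = [[-6.000, 1.000], [-0.500, -6.000]] (det J = 36.500).
Solving J·Δ = −F gives Δ = (1.205, 2.733).
Then the next iterate is (s, t)₁ = (-1.795, 1.233).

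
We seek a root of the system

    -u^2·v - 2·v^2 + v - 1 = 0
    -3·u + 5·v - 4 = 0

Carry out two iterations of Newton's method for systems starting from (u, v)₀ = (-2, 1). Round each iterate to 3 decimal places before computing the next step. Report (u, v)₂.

(11.049, 7.430)

At (-2, 1): F = (-6.000, 7.000).
Jacobian J = [[-2·u·v, -u^2 - 4·v + 1], [-3, 5]].
At the point, J = [[4.000, -7.000], [-3.000, 5.000]] (det J = -1.000).
Solving J·Δ = −F gives Δ = (19.000, 10.000).
Then the next iterate is (u, v)₁ = (17.000, 11.000).
Round to (17.000, 11.000) and repeat: F = (-3411.000, 0.000), J = [[-374.000, -332.000], [-3.000, 5.000]].
Δ = (-5.951, -3.570), so (u, v)₂ = (11.049, 7.430).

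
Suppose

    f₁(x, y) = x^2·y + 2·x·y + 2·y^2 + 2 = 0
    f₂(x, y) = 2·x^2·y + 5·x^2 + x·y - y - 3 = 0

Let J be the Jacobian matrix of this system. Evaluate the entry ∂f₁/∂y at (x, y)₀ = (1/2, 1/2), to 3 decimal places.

3.250

∂f₁/∂y = x^2 + 2·x + 4·y.
At (1/2, 1/2) this is 3.250.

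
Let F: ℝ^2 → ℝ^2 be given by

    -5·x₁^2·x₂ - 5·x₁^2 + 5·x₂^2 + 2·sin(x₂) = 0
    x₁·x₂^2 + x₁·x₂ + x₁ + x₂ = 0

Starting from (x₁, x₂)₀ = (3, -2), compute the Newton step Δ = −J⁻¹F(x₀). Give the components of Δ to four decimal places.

(-1.0499, 0.4813)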